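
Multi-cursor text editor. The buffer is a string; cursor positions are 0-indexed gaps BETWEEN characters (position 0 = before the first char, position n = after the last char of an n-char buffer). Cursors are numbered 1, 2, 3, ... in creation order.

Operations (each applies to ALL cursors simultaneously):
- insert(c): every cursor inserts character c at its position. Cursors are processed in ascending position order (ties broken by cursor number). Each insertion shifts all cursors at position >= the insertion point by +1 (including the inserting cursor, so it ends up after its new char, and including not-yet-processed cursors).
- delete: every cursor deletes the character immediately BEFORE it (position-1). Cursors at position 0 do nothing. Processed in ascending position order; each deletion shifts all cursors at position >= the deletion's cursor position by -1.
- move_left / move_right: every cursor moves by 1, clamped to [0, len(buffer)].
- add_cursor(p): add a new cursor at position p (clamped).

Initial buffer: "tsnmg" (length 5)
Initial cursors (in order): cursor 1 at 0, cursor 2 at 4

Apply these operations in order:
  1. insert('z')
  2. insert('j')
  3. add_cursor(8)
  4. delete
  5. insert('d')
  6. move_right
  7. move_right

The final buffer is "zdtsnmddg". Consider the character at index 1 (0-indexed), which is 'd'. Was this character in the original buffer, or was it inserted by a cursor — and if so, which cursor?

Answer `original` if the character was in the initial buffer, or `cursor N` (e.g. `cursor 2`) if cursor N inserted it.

After op 1 (insert('z')): buffer="ztsnmzg" (len 7), cursors c1@1 c2@6, authorship 1....2.
After op 2 (insert('j')): buffer="zjtsnmzjg" (len 9), cursors c1@2 c2@8, authorship 11....22.
After op 3 (add_cursor(8)): buffer="zjtsnmzjg" (len 9), cursors c1@2 c2@8 c3@8, authorship 11....22.
After op 4 (delete): buffer="ztsnmg" (len 6), cursors c1@1 c2@5 c3@5, authorship 1.....
After op 5 (insert('d')): buffer="zdtsnmddg" (len 9), cursors c1@2 c2@8 c3@8, authorship 11....23.
After op 6 (move_right): buffer="zdtsnmddg" (len 9), cursors c1@3 c2@9 c3@9, authorship 11....23.
After op 7 (move_right): buffer="zdtsnmddg" (len 9), cursors c1@4 c2@9 c3@9, authorship 11....23.
Authorship (.=original, N=cursor N): 1 1 . . . . 2 3 .
Index 1: author = 1

Answer: cursor 1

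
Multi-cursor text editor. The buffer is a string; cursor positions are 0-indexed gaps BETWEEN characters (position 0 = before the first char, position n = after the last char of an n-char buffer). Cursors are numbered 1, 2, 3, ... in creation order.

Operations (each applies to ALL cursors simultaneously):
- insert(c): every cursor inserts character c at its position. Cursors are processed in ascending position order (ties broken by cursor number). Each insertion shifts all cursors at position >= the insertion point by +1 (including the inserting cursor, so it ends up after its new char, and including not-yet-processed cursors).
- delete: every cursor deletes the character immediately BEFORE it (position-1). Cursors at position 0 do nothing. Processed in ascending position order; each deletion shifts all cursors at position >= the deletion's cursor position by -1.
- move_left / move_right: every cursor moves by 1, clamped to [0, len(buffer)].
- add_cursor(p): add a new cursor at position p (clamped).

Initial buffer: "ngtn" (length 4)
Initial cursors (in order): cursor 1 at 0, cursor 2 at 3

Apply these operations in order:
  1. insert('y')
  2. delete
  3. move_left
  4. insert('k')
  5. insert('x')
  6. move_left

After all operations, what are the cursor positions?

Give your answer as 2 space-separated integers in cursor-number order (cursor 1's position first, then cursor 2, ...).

Answer: 1 5

Derivation:
After op 1 (insert('y')): buffer="yngtyn" (len 6), cursors c1@1 c2@5, authorship 1...2.
After op 2 (delete): buffer="ngtn" (len 4), cursors c1@0 c2@3, authorship ....
After op 3 (move_left): buffer="ngtn" (len 4), cursors c1@0 c2@2, authorship ....
After op 4 (insert('k')): buffer="kngktn" (len 6), cursors c1@1 c2@4, authorship 1..2..
After op 5 (insert('x')): buffer="kxngkxtn" (len 8), cursors c1@2 c2@6, authorship 11..22..
After op 6 (move_left): buffer="kxngkxtn" (len 8), cursors c1@1 c2@5, authorship 11..22..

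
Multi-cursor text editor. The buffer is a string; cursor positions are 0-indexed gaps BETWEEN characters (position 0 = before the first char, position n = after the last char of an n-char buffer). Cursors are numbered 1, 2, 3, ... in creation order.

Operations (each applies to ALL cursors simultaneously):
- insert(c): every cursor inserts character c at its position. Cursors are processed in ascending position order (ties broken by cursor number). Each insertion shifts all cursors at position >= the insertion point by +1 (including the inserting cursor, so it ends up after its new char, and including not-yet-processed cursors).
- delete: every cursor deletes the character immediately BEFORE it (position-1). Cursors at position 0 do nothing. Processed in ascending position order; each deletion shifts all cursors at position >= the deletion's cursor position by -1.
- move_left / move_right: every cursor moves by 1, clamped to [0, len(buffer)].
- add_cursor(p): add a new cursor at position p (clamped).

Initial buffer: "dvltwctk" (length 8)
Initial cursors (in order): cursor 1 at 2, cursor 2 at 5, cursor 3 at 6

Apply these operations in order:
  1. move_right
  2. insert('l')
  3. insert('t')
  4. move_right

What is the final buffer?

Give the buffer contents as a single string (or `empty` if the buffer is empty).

Answer: dvllttwclttltk

Derivation:
After op 1 (move_right): buffer="dvltwctk" (len 8), cursors c1@3 c2@6 c3@7, authorship ........
After op 2 (insert('l')): buffer="dvlltwcltlk" (len 11), cursors c1@4 c2@8 c3@10, authorship ...1...2.3.
After op 3 (insert('t')): buffer="dvllttwclttltk" (len 14), cursors c1@5 c2@10 c3@13, authorship ...11...22.33.
After op 4 (move_right): buffer="dvllttwclttltk" (len 14), cursors c1@6 c2@11 c3@14, authorship ...11...22.33.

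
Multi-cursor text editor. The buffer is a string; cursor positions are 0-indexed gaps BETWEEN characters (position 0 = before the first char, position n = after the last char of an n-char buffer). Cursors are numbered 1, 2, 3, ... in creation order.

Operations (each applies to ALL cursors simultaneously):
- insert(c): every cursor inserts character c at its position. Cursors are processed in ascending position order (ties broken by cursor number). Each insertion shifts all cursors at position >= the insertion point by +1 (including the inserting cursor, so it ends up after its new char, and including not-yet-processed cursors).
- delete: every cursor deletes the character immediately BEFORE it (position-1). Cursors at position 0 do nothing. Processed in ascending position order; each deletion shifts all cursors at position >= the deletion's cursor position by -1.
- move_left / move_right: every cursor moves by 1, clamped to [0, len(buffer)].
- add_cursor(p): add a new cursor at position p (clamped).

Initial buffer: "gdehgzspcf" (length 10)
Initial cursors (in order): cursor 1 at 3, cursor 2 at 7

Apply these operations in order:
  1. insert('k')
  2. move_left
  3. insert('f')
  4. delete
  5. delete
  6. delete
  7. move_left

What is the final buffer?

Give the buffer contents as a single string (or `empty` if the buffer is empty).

After op 1 (insert('k')): buffer="gdekhgzskpcf" (len 12), cursors c1@4 c2@9, authorship ...1....2...
After op 2 (move_left): buffer="gdekhgzskpcf" (len 12), cursors c1@3 c2@8, authorship ...1....2...
After op 3 (insert('f')): buffer="gdefkhgzsfkpcf" (len 14), cursors c1@4 c2@10, authorship ...11....22...
After op 4 (delete): buffer="gdekhgzskpcf" (len 12), cursors c1@3 c2@8, authorship ...1....2...
After op 5 (delete): buffer="gdkhgzkpcf" (len 10), cursors c1@2 c2@6, authorship ..1...2...
After op 6 (delete): buffer="gkhgkpcf" (len 8), cursors c1@1 c2@4, authorship .1..2...
After op 7 (move_left): buffer="gkhgkpcf" (len 8), cursors c1@0 c2@3, authorship .1..2...

Answer: gkhgkpcf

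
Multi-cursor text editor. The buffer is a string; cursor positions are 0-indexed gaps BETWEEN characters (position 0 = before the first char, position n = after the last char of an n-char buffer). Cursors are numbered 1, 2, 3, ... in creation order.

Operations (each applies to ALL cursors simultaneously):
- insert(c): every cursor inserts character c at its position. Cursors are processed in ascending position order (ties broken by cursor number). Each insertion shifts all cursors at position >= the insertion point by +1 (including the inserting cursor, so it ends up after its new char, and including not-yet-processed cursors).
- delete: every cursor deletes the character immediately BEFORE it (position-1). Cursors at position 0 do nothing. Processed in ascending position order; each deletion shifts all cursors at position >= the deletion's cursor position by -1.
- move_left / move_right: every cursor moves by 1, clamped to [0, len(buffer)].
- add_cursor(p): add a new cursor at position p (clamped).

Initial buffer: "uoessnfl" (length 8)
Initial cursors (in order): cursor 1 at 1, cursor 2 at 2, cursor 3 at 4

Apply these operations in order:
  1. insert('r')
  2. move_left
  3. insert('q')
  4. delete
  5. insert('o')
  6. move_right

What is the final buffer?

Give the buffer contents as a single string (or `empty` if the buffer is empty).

Answer: uorooresorsnfl

Derivation:
After op 1 (insert('r')): buffer="uroresrsnfl" (len 11), cursors c1@2 c2@4 c3@7, authorship .1.2..3....
After op 2 (move_left): buffer="uroresrsnfl" (len 11), cursors c1@1 c2@3 c3@6, authorship .1.2..3....
After op 3 (insert('q')): buffer="uqroqresqrsnfl" (len 14), cursors c1@2 c2@5 c3@9, authorship .11.22..33....
After op 4 (delete): buffer="uroresrsnfl" (len 11), cursors c1@1 c2@3 c3@6, authorship .1.2..3....
After op 5 (insert('o')): buffer="uorooresorsnfl" (len 14), cursors c1@2 c2@5 c3@9, authorship .11.22..33....
After op 6 (move_right): buffer="uorooresorsnfl" (len 14), cursors c1@3 c2@6 c3@10, authorship .11.22..33....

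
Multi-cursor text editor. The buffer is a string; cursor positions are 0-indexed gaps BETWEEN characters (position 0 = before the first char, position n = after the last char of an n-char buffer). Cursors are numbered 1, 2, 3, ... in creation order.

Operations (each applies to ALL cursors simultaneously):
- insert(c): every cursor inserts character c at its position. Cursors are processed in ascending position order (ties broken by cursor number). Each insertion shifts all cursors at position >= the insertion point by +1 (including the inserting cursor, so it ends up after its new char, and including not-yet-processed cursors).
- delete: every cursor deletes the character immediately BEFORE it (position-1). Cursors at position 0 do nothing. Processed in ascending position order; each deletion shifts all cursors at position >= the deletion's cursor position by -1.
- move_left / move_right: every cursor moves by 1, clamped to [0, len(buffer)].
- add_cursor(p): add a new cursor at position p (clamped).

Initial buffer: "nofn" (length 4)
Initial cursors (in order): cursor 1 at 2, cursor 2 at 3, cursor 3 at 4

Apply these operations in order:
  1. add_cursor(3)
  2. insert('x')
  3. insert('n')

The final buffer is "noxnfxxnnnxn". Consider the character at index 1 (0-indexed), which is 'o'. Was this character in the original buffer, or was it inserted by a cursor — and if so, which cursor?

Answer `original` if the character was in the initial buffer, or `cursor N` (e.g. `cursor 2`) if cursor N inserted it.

After op 1 (add_cursor(3)): buffer="nofn" (len 4), cursors c1@2 c2@3 c4@3 c3@4, authorship ....
After op 2 (insert('x')): buffer="noxfxxnx" (len 8), cursors c1@3 c2@6 c4@6 c3@8, authorship ..1.24.3
After op 3 (insert('n')): buffer="noxnfxxnnnxn" (len 12), cursors c1@4 c2@9 c4@9 c3@12, authorship ..11.2424.33
Authorship (.=original, N=cursor N): . . 1 1 . 2 4 2 4 . 3 3
Index 1: author = original

Answer: original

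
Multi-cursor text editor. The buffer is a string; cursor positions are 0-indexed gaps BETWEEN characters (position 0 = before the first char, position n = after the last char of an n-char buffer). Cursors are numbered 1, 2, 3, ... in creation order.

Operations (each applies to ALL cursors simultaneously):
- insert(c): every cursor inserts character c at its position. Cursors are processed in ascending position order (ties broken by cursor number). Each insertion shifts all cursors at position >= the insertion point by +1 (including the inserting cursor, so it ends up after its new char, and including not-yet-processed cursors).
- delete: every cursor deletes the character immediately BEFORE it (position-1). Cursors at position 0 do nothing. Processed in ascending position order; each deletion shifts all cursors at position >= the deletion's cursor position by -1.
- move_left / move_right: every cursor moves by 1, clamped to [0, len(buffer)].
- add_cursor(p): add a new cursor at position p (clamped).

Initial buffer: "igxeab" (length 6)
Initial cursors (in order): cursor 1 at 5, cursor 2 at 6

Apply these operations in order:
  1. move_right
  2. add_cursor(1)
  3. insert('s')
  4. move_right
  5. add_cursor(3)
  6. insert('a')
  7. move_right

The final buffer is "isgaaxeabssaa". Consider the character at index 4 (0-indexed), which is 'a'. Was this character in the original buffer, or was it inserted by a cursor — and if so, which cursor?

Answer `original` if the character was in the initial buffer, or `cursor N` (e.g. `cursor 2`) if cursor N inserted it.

Answer: cursor 4

Derivation:
After op 1 (move_right): buffer="igxeab" (len 6), cursors c1@6 c2@6, authorship ......
After op 2 (add_cursor(1)): buffer="igxeab" (len 6), cursors c3@1 c1@6 c2@6, authorship ......
After op 3 (insert('s')): buffer="isgxeabss" (len 9), cursors c3@2 c1@9 c2@9, authorship .3.....12
After op 4 (move_right): buffer="isgxeabss" (len 9), cursors c3@3 c1@9 c2@9, authorship .3.....12
After op 5 (add_cursor(3)): buffer="isgxeabss" (len 9), cursors c3@3 c4@3 c1@9 c2@9, authorship .3.....12
After op 6 (insert('a')): buffer="isgaaxeabssaa" (len 13), cursors c3@5 c4@5 c1@13 c2@13, authorship .3.34....1212
After op 7 (move_right): buffer="isgaaxeabssaa" (len 13), cursors c3@6 c4@6 c1@13 c2@13, authorship .3.34....1212
Authorship (.=original, N=cursor N): . 3 . 3 4 . . . . 1 2 1 2
Index 4: author = 4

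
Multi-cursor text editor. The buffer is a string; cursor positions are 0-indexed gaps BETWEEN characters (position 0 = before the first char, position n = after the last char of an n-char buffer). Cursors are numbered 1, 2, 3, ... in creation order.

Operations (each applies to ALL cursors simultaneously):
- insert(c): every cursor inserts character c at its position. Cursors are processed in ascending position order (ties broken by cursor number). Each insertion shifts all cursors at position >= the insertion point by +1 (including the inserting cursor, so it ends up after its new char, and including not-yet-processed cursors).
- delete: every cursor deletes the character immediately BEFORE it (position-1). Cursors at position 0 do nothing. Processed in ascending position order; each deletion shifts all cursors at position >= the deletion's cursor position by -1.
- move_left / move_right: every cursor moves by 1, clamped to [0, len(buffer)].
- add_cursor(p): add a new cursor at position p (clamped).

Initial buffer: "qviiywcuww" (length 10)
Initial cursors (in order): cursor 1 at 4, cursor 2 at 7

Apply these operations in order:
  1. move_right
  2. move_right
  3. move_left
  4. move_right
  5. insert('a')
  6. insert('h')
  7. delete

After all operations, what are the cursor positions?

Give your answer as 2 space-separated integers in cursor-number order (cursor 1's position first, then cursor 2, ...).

Answer: 7 11

Derivation:
After op 1 (move_right): buffer="qviiywcuww" (len 10), cursors c1@5 c2@8, authorship ..........
After op 2 (move_right): buffer="qviiywcuww" (len 10), cursors c1@6 c2@9, authorship ..........
After op 3 (move_left): buffer="qviiywcuww" (len 10), cursors c1@5 c2@8, authorship ..........
After op 4 (move_right): buffer="qviiywcuww" (len 10), cursors c1@6 c2@9, authorship ..........
After op 5 (insert('a')): buffer="qviiywacuwaw" (len 12), cursors c1@7 c2@11, authorship ......1...2.
After op 6 (insert('h')): buffer="qviiywahcuwahw" (len 14), cursors c1@8 c2@13, authorship ......11...22.
After op 7 (delete): buffer="qviiywacuwaw" (len 12), cursors c1@7 c2@11, authorship ......1...2.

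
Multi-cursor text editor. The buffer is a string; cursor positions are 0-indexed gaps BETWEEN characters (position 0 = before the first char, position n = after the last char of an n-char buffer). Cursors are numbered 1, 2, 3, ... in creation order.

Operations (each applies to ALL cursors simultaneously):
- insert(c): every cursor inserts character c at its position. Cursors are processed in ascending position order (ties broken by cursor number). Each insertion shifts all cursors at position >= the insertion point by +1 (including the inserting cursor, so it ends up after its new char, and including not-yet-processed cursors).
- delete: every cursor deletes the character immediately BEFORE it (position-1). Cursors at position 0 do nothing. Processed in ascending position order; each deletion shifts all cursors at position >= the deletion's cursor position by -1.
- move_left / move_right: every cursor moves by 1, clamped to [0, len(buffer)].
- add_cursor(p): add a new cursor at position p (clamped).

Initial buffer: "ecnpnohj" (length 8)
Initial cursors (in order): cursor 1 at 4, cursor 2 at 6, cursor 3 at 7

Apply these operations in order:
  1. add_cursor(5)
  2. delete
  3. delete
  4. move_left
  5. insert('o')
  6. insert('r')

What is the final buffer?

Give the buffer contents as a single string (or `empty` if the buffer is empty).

After op 1 (add_cursor(5)): buffer="ecnpnohj" (len 8), cursors c1@4 c4@5 c2@6 c3@7, authorship ........
After op 2 (delete): buffer="ecnj" (len 4), cursors c1@3 c2@3 c3@3 c4@3, authorship ....
After op 3 (delete): buffer="j" (len 1), cursors c1@0 c2@0 c3@0 c4@0, authorship .
After op 4 (move_left): buffer="j" (len 1), cursors c1@0 c2@0 c3@0 c4@0, authorship .
After op 5 (insert('o')): buffer="ooooj" (len 5), cursors c1@4 c2@4 c3@4 c4@4, authorship 1234.
After op 6 (insert('r')): buffer="oooorrrrj" (len 9), cursors c1@8 c2@8 c3@8 c4@8, authorship 12341234.

Answer: oooorrrrj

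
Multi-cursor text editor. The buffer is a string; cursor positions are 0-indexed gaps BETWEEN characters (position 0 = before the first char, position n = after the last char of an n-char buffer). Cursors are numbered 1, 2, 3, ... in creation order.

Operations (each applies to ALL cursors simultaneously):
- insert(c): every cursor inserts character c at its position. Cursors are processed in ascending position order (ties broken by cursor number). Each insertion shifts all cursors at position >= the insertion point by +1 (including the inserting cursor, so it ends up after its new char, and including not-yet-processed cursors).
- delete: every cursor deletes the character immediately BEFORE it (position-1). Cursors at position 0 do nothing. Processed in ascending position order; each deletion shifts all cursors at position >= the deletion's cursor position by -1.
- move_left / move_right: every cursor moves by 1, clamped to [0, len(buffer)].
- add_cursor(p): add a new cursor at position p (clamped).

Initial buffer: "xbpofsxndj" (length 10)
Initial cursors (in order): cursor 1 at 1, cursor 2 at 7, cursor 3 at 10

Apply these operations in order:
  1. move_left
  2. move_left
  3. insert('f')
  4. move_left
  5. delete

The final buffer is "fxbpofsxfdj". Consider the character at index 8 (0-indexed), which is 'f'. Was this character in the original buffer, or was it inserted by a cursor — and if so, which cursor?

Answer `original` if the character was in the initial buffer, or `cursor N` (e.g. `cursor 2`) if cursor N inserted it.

Answer: cursor 3

Derivation:
After op 1 (move_left): buffer="xbpofsxndj" (len 10), cursors c1@0 c2@6 c3@9, authorship ..........
After op 2 (move_left): buffer="xbpofsxndj" (len 10), cursors c1@0 c2@5 c3@8, authorship ..........
After op 3 (insert('f')): buffer="fxbpoffsxnfdj" (len 13), cursors c1@1 c2@7 c3@11, authorship 1.....2...3..
After op 4 (move_left): buffer="fxbpoffsxnfdj" (len 13), cursors c1@0 c2@6 c3@10, authorship 1.....2...3..
After op 5 (delete): buffer="fxbpofsxfdj" (len 11), cursors c1@0 c2@5 c3@8, authorship 1....2..3..
Authorship (.=original, N=cursor N): 1 . . . . 2 . . 3 . .
Index 8: author = 3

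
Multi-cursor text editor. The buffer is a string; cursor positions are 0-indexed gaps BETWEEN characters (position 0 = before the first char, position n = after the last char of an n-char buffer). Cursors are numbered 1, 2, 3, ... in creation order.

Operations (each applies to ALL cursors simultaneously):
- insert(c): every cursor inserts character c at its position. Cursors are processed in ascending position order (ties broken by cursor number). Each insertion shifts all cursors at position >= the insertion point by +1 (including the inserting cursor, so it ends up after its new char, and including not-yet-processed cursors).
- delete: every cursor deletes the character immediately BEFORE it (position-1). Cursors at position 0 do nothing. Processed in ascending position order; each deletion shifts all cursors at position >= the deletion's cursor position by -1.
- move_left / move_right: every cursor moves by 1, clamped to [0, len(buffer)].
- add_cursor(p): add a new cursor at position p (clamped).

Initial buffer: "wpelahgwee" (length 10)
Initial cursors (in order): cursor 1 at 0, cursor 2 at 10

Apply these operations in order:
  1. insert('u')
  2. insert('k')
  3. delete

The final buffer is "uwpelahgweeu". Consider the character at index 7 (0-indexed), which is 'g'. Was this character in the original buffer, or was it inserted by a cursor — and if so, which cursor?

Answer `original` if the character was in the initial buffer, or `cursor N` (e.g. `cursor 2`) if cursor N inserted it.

Answer: original

Derivation:
After op 1 (insert('u')): buffer="uwpelahgweeu" (len 12), cursors c1@1 c2@12, authorship 1..........2
After op 2 (insert('k')): buffer="ukwpelahgweeuk" (len 14), cursors c1@2 c2@14, authorship 11..........22
After op 3 (delete): buffer="uwpelahgweeu" (len 12), cursors c1@1 c2@12, authorship 1..........2
Authorship (.=original, N=cursor N): 1 . . . . . . . . . . 2
Index 7: author = original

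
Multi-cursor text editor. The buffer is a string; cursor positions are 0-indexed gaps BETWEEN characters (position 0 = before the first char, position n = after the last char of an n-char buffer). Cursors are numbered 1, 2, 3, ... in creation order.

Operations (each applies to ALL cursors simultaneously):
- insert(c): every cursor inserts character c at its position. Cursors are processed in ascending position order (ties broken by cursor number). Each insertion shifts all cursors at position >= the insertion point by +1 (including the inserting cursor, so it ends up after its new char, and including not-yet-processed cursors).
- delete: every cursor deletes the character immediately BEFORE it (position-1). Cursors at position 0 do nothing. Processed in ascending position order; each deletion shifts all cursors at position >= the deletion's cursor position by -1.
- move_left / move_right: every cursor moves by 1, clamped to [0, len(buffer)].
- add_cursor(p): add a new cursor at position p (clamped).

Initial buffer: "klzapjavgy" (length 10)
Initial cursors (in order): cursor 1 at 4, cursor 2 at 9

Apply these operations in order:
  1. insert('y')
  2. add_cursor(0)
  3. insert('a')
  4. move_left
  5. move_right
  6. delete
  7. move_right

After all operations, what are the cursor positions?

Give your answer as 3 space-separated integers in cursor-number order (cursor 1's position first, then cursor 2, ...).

Answer: 6 12 1

Derivation:
After op 1 (insert('y')): buffer="klzaypjavgyy" (len 12), cursors c1@5 c2@11, authorship ....1.....2.
After op 2 (add_cursor(0)): buffer="klzaypjavgyy" (len 12), cursors c3@0 c1@5 c2@11, authorship ....1.....2.
After op 3 (insert('a')): buffer="aklzayapjavgyay" (len 15), cursors c3@1 c1@7 c2@14, authorship 3....11.....22.
After op 4 (move_left): buffer="aklzayapjavgyay" (len 15), cursors c3@0 c1@6 c2@13, authorship 3....11.....22.
After op 5 (move_right): buffer="aklzayapjavgyay" (len 15), cursors c3@1 c1@7 c2@14, authorship 3....11.....22.
After op 6 (delete): buffer="klzaypjavgyy" (len 12), cursors c3@0 c1@5 c2@11, authorship ....1.....2.
After op 7 (move_right): buffer="klzaypjavgyy" (len 12), cursors c3@1 c1@6 c2@12, authorship ....1.....2.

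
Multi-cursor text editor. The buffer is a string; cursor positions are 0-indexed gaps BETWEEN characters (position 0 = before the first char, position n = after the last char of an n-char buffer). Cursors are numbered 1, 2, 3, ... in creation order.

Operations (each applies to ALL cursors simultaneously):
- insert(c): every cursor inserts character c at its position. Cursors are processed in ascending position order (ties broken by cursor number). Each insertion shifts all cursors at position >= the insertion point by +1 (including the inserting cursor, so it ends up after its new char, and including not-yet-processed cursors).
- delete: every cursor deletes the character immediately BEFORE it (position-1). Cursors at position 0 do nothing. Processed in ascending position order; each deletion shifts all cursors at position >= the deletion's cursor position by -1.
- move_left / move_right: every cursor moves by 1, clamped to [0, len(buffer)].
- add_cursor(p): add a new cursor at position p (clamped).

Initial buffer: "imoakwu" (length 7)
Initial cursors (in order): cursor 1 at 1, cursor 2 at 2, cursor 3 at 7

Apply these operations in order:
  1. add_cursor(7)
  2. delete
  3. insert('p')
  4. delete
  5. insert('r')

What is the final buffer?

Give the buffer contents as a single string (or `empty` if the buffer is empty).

After op 1 (add_cursor(7)): buffer="imoakwu" (len 7), cursors c1@1 c2@2 c3@7 c4@7, authorship .......
After op 2 (delete): buffer="oak" (len 3), cursors c1@0 c2@0 c3@3 c4@3, authorship ...
After op 3 (insert('p')): buffer="ppoakpp" (len 7), cursors c1@2 c2@2 c3@7 c4@7, authorship 12...34
After op 4 (delete): buffer="oak" (len 3), cursors c1@0 c2@0 c3@3 c4@3, authorship ...
After op 5 (insert('r')): buffer="rroakrr" (len 7), cursors c1@2 c2@2 c3@7 c4@7, authorship 12...34

Answer: rroakrr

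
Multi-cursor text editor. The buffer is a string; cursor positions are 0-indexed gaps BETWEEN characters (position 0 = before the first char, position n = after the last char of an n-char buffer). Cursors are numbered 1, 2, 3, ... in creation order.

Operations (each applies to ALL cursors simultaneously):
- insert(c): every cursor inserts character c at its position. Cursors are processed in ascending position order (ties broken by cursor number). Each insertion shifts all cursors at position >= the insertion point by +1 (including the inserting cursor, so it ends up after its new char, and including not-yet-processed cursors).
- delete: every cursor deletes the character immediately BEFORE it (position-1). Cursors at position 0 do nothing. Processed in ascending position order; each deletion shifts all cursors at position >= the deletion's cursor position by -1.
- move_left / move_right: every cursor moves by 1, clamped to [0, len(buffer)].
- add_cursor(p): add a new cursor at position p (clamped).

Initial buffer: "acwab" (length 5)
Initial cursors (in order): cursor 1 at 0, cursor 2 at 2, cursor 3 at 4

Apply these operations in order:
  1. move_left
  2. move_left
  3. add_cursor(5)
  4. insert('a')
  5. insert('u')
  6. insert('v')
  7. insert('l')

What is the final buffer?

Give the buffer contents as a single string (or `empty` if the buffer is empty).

After op 1 (move_left): buffer="acwab" (len 5), cursors c1@0 c2@1 c3@3, authorship .....
After op 2 (move_left): buffer="acwab" (len 5), cursors c1@0 c2@0 c3@2, authorship .....
After op 3 (add_cursor(5)): buffer="acwab" (len 5), cursors c1@0 c2@0 c3@2 c4@5, authorship .....
After op 4 (insert('a')): buffer="aaacawaba" (len 9), cursors c1@2 c2@2 c3@5 c4@9, authorship 12..3...4
After op 5 (insert('u')): buffer="aauuacauwabau" (len 13), cursors c1@4 c2@4 c3@8 c4@13, authorship 1212..33...44
After op 6 (insert('v')): buffer="aauuvvacauvwabauv" (len 17), cursors c1@6 c2@6 c3@11 c4@17, authorship 121212..333...444
After op 7 (insert('l')): buffer="aauuvvllacauvlwabauvl" (len 21), cursors c1@8 c2@8 c3@14 c4@21, authorship 12121212..3333...4444

Answer: aauuvvllacauvlwabauvl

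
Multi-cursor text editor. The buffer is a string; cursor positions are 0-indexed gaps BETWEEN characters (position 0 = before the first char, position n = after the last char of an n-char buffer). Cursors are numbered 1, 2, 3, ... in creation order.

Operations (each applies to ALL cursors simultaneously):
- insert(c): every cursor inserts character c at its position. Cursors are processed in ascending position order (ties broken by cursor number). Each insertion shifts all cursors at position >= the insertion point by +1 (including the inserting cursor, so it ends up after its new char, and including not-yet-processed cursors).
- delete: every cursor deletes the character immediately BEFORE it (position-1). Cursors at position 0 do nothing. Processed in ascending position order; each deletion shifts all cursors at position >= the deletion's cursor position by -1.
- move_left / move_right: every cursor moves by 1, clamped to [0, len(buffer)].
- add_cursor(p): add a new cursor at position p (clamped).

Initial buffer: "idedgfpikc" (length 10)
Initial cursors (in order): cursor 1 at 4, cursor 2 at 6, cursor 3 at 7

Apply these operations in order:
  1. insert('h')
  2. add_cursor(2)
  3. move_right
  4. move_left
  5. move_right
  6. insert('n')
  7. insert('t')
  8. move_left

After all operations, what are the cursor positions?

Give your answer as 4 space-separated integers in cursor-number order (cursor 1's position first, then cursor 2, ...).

After op 1 (insert('h')): buffer="idedhgfhphikc" (len 13), cursors c1@5 c2@8 c3@10, authorship ....1..2.3...
After op 2 (add_cursor(2)): buffer="idedhgfhphikc" (len 13), cursors c4@2 c1@5 c2@8 c3@10, authorship ....1..2.3...
After op 3 (move_right): buffer="idedhgfhphikc" (len 13), cursors c4@3 c1@6 c2@9 c3@11, authorship ....1..2.3...
After op 4 (move_left): buffer="idedhgfhphikc" (len 13), cursors c4@2 c1@5 c2@8 c3@10, authorship ....1..2.3...
After op 5 (move_right): buffer="idedhgfhphikc" (len 13), cursors c4@3 c1@6 c2@9 c3@11, authorship ....1..2.3...
After op 6 (insert('n')): buffer="idendhgnfhpnhinkc" (len 17), cursors c4@4 c1@8 c2@12 c3@15, authorship ...4.1.1.2.23.3..
After op 7 (insert('t')): buffer="identdhgntfhpnthintkc" (len 21), cursors c4@5 c1@10 c2@15 c3@19, authorship ...44.1.11.2.223.33..
After op 8 (move_left): buffer="identdhgntfhpnthintkc" (len 21), cursors c4@4 c1@9 c2@14 c3@18, authorship ...44.1.11.2.223.33..

Answer: 9 14 18 4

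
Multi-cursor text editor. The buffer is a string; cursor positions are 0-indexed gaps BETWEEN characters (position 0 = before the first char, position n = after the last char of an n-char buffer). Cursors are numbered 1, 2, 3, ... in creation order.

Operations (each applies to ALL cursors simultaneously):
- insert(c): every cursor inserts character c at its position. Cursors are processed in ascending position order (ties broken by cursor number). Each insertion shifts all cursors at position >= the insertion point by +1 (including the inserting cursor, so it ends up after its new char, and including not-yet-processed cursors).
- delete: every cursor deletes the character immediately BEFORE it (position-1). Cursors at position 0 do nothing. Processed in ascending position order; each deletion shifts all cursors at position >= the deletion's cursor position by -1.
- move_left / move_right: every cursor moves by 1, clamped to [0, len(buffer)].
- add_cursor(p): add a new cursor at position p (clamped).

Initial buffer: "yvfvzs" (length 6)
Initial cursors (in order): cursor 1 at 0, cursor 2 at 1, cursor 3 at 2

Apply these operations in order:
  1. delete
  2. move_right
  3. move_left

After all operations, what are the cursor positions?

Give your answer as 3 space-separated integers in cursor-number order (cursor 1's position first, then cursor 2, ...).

After op 1 (delete): buffer="fvzs" (len 4), cursors c1@0 c2@0 c3@0, authorship ....
After op 2 (move_right): buffer="fvzs" (len 4), cursors c1@1 c2@1 c3@1, authorship ....
After op 3 (move_left): buffer="fvzs" (len 4), cursors c1@0 c2@0 c3@0, authorship ....

Answer: 0 0 0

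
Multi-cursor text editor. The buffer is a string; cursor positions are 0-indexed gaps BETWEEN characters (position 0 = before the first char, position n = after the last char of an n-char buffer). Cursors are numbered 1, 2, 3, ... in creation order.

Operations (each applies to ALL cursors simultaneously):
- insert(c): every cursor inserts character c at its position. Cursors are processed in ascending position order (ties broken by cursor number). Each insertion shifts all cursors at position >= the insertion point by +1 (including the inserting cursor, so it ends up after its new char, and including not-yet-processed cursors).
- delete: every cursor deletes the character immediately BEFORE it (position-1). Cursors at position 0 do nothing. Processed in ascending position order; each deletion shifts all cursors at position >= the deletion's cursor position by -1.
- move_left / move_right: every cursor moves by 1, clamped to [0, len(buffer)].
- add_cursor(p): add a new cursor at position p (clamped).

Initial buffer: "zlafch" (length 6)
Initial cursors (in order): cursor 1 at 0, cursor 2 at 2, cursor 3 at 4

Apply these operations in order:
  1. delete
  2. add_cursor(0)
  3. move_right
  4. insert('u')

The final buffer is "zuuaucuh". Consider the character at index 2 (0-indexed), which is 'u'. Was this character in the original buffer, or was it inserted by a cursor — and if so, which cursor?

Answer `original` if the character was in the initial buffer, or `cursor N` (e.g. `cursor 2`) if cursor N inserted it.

Answer: cursor 4

Derivation:
After op 1 (delete): buffer="zach" (len 4), cursors c1@0 c2@1 c3@2, authorship ....
After op 2 (add_cursor(0)): buffer="zach" (len 4), cursors c1@0 c4@0 c2@1 c3@2, authorship ....
After op 3 (move_right): buffer="zach" (len 4), cursors c1@1 c4@1 c2@2 c3@3, authorship ....
After op 4 (insert('u')): buffer="zuuaucuh" (len 8), cursors c1@3 c4@3 c2@5 c3@7, authorship .14.2.3.
Authorship (.=original, N=cursor N): . 1 4 . 2 . 3 .
Index 2: author = 4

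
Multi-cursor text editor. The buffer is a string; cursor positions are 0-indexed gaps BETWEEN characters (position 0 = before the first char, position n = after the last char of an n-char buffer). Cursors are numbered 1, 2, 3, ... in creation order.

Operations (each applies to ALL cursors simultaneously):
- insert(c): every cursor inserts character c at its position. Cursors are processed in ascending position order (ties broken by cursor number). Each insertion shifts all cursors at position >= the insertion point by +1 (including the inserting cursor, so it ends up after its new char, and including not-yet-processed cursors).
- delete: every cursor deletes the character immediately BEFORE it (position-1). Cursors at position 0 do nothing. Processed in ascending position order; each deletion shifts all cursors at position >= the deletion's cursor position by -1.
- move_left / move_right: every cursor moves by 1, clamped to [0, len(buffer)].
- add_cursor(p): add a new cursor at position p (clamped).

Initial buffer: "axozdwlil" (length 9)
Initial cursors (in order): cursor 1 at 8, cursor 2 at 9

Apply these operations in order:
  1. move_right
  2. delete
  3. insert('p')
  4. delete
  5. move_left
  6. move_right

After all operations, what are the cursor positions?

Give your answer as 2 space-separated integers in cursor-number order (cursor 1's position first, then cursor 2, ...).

After op 1 (move_right): buffer="axozdwlil" (len 9), cursors c1@9 c2@9, authorship .........
After op 2 (delete): buffer="axozdwl" (len 7), cursors c1@7 c2@7, authorship .......
After op 3 (insert('p')): buffer="axozdwlpp" (len 9), cursors c1@9 c2@9, authorship .......12
After op 4 (delete): buffer="axozdwl" (len 7), cursors c1@7 c2@7, authorship .......
After op 5 (move_left): buffer="axozdwl" (len 7), cursors c1@6 c2@6, authorship .......
After op 6 (move_right): buffer="axozdwl" (len 7), cursors c1@7 c2@7, authorship .......

Answer: 7 7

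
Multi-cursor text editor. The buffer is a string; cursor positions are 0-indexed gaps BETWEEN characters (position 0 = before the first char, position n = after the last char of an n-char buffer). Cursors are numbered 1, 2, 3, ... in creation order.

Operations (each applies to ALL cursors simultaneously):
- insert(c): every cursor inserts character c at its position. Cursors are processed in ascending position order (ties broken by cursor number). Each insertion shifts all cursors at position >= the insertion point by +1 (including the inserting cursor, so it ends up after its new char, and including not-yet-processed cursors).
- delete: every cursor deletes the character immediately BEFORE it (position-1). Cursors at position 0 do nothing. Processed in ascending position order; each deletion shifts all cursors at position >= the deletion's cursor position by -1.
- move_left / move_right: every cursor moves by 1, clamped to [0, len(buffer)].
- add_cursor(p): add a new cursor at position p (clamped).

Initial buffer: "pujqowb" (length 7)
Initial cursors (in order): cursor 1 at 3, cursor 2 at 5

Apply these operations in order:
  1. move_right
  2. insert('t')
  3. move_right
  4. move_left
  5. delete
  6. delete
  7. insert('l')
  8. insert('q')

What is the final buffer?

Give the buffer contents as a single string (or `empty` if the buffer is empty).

After op 1 (move_right): buffer="pujqowb" (len 7), cursors c1@4 c2@6, authorship .......
After op 2 (insert('t')): buffer="pujqtowtb" (len 9), cursors c1@5 c2@8, authorship ....1..2.
After op 3 (move_right): buffer="pujqtowtb" (len 9), cursors c1@6 c2@9, authorship ....1..2.
After op 4 (move_left): buffer="pujqtowtb" (len 9), cursors c1@5 c2@8, authorship ....1..2.
After op 5 (delete): buffer="pujqowb" (len 7), cursors c1@4 c2@6, authorship .......
After op 6 (delete): buffer="pujob" (len 5), cursors c1@3 c2@4, authorship .....
After op 7 (insert('l')): buffer="pujlolb" (len 7), cursors c1@4 c2@6, authorship ...1.2.
After op 8 (insert('q')): buffer="pujlqolqb" (len 9), cursors c1@5 c2@8, authorship ...11.22.

Answer: pujlqolqb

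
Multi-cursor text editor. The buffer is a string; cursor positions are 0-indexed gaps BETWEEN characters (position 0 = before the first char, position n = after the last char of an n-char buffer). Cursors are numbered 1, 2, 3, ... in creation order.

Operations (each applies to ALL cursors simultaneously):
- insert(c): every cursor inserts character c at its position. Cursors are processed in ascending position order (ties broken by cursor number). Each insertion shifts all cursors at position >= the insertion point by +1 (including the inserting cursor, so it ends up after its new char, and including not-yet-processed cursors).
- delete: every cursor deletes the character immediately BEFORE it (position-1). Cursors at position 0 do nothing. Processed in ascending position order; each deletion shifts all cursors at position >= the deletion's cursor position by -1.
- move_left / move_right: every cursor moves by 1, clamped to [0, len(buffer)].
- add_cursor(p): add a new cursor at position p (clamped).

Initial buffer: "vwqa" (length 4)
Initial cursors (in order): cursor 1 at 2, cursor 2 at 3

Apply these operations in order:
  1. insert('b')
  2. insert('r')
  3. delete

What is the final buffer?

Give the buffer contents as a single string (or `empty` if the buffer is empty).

After op 1 (insert('b')): buffer="vwbqba" (len 6), cursors c1@3 c2@5, authorship ..1.2.
After op 2 (insert('r')): buffer="vwbrqbra" (len 8), cursors c1@4 c2@7, authorship ..11.22.
After op 3 (delete): buffer="vwbqba" (len 6), cursors c1@3 c2@5, authorship ..1.2.

Answer: vwbqba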